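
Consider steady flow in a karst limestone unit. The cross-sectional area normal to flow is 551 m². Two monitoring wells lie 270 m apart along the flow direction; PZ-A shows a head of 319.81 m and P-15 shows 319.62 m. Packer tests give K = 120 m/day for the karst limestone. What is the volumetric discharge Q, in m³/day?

46.5

Hydraulic gradient i = (319.81 − 319.62) / 270 = 0.19 / 270 = 0.0007037.
Darcy's law: Q = K · A · i = 120.0 × 551.0 × 0.0007037 = 46.53 m³/day.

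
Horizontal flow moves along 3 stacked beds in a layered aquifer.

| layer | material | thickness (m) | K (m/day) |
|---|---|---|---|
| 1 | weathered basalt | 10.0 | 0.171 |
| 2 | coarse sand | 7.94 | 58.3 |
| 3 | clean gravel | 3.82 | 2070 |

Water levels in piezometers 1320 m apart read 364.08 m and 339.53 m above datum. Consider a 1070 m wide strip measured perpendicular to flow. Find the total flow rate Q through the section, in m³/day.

Flow is parallel to layering, so each bed carries its own Darcy discharge and the transmissivities add.
Σ(K_i·b_i) = 0.171×10.0 + 58.3×7.94 + 2070×3.82 = 8372 m²/day.
Hydraulic gradient i = (364.08 − 339.53) / 1320 = 24.55 / 1320 = 0.01860.
Q = Σ(K_i·b_i) · W · i = 8372 × 1070 × 0.01860 = 1.666e+05 m³/day.

167000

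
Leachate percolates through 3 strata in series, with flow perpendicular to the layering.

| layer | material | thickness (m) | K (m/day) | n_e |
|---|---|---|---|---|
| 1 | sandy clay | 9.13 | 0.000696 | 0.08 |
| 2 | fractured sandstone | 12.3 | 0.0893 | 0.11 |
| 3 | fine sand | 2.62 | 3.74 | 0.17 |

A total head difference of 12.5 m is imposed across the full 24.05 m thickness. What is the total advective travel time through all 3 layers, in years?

With flow normal to the layers, continuity requires the same specific discharge q through every layer.
Σ(b_i/K_i) = 9.13/0.000696 + 12.3/0.0893 + 2.62/3.74 = 13256 d.
q = Δh / Σ(b_i/K_i) = 12.5 / 13256 = 0.0009430 m/day.
In each layer the seepage velocity is v_i = q/n_i, so the layer transit time is t_i = b_i·n_i / q:
  layer 1 (sandy clay): t_1 = 9.13 × 0.08 / 0.0009430 = 774.6 d
  layer 2 (fractured sandstone): t_2 = 12.3 × 0.11 / 0.0009430 = 1435 d
  layer 3 (fine sand): t_3 = 2.62 × 0.17 / 0.0009430 = 472.3 d
Total t = Σ t_i = 2682 days = 7.342 years.

7.34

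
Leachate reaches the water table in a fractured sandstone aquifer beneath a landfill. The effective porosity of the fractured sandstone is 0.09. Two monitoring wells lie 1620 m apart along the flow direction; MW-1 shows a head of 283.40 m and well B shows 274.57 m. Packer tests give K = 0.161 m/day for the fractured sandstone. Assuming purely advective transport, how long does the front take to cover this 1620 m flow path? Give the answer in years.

Hydraulic gradient i = (283.40 − 274.57) / 1620 = 8.83 / 1620 = 0.005451.
Darcy flux q = K · i = 0.1610 × 0.005451 = 0.0008775 m/day.
Seepage velocity v = q / n_e = 0.0008775 / 0.09 = 0.009751 m/day.
Travel time t = L / v = 1620 / 0.009751 = 1.661e+05 days = 454.9 years.

455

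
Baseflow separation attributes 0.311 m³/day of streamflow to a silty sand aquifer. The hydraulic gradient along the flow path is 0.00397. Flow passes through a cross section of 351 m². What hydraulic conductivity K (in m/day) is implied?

0.223

Hydraulic gradient i = 0.00397.
From Q = K·A·i, K = Q / (A·i) = 0.311 / (351.0 × 0.003970) = 0.2232 m/day.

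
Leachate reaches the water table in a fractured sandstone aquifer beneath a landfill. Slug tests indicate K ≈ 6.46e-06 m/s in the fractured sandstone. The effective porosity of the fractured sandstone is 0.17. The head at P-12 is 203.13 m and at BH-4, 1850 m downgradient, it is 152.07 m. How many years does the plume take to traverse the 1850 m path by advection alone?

55.9

Convert K: 6.46e-06 m/s × 86400 = 0.5581 m/day.
Hydraulic gradient i = (203.13 − 152.07) / 1850 = 51.06 / 1850 = 0.02760.
Darcy flux q = K · i = 0.5581 × 0.02760 = 0.01540 m/day.
Seepage velocity v = q / n_e = 0.01540 / 0.17 = 0.09062 m/day.
Travel time t = L / v = 1850 / 0.09062 = 20416 days = 55.90 years.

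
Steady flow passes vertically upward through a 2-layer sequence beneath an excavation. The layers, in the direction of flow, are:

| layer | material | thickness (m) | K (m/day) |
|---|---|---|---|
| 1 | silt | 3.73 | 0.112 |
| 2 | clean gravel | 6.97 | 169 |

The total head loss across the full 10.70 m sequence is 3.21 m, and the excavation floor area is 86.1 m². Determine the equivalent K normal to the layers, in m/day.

Flow is perpendicular to layering, so the layers act in series and the equivalent K is the thickness-weighted harmonic mean.
Total thickness L = 3.73 + 6.97 = 10.70 m.
Σ(b_i/K_i) = 3.73/0.112 + 6.97/169 = 33.34 d.
K_eq = L / Σ(b_i/K_i) = 10.70 / 33.34 = 0.3209 m/day.

0.321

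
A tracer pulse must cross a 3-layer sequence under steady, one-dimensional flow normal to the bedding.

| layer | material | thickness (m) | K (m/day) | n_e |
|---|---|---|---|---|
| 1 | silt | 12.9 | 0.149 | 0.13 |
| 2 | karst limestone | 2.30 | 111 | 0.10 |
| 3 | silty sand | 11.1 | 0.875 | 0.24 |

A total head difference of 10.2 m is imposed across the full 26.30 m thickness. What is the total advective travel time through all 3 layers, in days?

44.5

With flow normal to the layers, continuity requires the same specific discharge q through every layer.
Σ(b_i/K_i) = 12.9/0.149 + 2.30/111 + 11.1/0.875 = 99.28 d.
q = Δh / Σ(b_i/K_i) = 10.2 / 99.28 = 0.1027 m/day.
In each layer the seepage velocity is v_i = q/n_i, so the layer transit time is t_i = b_i·n_i / q:
  layer 1 (silt): t_1 = 12.9 × 0.13 / 0.1027 = 16.32 d
  layer 2 (karst limestone): t_2 = 2.30 × 0.10 / 0.1027 = 2.239 d
  layer 3 (silty sand): t_3 = 11.1 × 0.24 / 0.1027 = 25.93 d
Total t = Σ t_i = 44.49 days.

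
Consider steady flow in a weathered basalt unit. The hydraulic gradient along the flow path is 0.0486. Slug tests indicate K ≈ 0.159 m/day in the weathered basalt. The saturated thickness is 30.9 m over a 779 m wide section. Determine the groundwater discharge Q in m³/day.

Cross-sectional area A = 779 × 30.9 = 24071 m².
Hydraulic gradient i = 0.0486.
Darcy's law: Q = K · A · i = 0.1590 × 24071 × 0.04860 = 186.0 m³/day.

186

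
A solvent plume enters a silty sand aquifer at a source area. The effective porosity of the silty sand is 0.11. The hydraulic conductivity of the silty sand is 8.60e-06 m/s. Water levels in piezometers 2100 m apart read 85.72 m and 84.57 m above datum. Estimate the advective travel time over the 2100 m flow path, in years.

1550

Convert K: 8.60e-06 m/s × 86400 = 0.7430 m/day.
Hydraulic gradient i = (85.72 − 84.57) / 2100 = 1.15 / 2100 = 0.0005476.
Darcy flux q = K · i = 0.7430 × 0.0005476 = 0.0004069 m/day.
Seepage velocity v = q / n_e = 0.0004069 / 0.11 = 0.003699 m/day.
Travel time t = L / v = 2100 / 0.003699 = 5.677e+05 days = 1554 years.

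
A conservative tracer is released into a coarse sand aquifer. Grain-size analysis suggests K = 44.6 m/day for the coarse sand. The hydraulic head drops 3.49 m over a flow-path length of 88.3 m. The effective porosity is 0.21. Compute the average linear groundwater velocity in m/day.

8.39

Hydraulic gradient i = Δh / L = 3.49 / 88.3 = 0.03952.
Darcy flux q = K · i = 44.60 × 0.03952 = 1.763 m/day.
Seepage velocity v = q / n_e = 1.763 / 0.21 = 8.394 m/day.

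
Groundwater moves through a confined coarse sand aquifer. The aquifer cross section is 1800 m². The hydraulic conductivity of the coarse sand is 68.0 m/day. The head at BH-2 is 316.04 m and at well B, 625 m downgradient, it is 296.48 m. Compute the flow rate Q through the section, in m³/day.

Hydraulic gradient i = (316.04 − 296.48) / 625 = 19.56 / 625 = 0.03130.
Darcy's law: Q = K · A · i = 68.00 × 1800 × 0.03130 = 3831 m³/day.

3830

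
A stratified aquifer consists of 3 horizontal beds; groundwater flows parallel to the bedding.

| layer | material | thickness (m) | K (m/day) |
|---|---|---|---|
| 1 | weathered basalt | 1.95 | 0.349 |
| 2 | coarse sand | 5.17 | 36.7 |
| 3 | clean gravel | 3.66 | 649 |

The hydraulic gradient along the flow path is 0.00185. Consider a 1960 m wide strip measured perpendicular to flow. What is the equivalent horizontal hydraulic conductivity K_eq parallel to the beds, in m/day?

Flow is parallel to layering, so each bed carries its own Darcy discharge and the transmissivities add.
Σ(K_i·b_i) = 0.349×1.95 + 36.7×5.17 + 649×3.66 = 2566 m²/day.
Total thickness b = 10.78 m, so K_eq = Σ(K_i·b_i)/b = 238.0 m/day.

238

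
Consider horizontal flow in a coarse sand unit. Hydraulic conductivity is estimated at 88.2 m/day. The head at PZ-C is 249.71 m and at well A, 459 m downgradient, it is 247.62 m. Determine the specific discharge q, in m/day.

0.402

Hydraulic gradient i = (249.71 − 247.62) / 459 = 2.09 / 459 = 0.004553.
Specific discharge q = K · i = 88.20 × 0.004553 = 0.4016 m/day.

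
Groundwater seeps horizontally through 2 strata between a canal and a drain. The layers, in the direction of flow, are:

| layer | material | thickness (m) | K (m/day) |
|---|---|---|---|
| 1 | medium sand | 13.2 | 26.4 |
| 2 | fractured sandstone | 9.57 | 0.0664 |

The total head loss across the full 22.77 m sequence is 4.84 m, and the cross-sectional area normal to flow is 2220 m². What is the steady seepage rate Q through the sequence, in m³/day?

Flow is perpendicular to layering, so the layers act in series and the equivalent K is the thickness-weighted harmonic mean.
Total thickness L = 13.2 + 9.57 = 22.77 m.
Σ(b_i/K_i) = 13.2/26.4 + 9.57/0.0664 = 144.6 d.
K_eq = L / Σ(b_i/K_i) = 22.77 / 144.6 = 0.1574 m/day.
Q = K_eq · A · (Δh/L) = 0.1574 × 2220 × (4.84/22.77) = 74.29 m³/day.

74.3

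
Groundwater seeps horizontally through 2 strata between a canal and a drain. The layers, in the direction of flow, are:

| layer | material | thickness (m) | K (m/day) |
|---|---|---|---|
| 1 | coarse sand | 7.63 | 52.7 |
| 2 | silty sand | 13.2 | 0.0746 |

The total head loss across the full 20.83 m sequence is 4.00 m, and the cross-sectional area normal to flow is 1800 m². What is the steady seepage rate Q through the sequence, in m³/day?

Flow is perpendicular to layering, so the layers act in series and the equivalent K is the thickness-weighted harmonic mean.
Total thickness L = 7.63 + 13.2 = 20.83 m.
Σ(b_i/K_i) = 7.63/52.7 + 13.2/0.0746 = 177.1 d.
K_eq = L / Σ(b_i/K_i) = 20.83 / 177.1 = 0.1176 m/day.
Q = K_eq · A · (Δh/L) = 0.1176 × 1800 × (4.00/20.83) = 40.66 m³/day.

40.7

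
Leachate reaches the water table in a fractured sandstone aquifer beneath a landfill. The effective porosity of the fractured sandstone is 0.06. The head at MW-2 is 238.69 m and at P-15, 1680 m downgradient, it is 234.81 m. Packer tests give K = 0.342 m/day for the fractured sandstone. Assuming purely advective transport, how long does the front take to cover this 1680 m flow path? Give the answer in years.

349

Hydraulic gradient i = (238.69 − 234.81) / 1680 = 3.88 / 1680 = 0.002310.
Darcy flux q = K · i = 0.3420 × 0.002310 = 0.0007899 m/day.
Seepage velocity v = q / n_e = 0.0007899 / 0.06 = 0.01316 m/day.
Travel time t = L / v = 1680 / 0.01316 = 1.276e+05 days = 349.4 years.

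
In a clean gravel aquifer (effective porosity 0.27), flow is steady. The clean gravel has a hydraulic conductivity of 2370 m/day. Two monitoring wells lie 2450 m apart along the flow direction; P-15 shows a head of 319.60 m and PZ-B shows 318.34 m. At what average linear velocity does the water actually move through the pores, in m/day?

Hydraulic gradient i = (319.60 − 318.34) / 2450 = 1.26 / 2450 = 0.0005143.
Darcy flux q = K · i = 2370 × 0.0005143 = 1.219 m/day.
Seepage velocity v = q / n_e = 1.219 / 0.27 = 4.514 m/day.

4.51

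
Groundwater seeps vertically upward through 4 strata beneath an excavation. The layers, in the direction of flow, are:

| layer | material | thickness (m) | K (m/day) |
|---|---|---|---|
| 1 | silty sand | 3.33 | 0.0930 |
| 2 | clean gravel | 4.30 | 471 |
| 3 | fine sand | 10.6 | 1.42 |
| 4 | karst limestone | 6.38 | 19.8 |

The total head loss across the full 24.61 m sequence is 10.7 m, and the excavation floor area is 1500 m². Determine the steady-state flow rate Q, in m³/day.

Flow is perpendicular to layering, so the layers act in series and the equivalent K is the thickness-weighted harmonic mean.
Total thickness L = 3.33 + 4.30 + 10.6 + 6.38 = 24.61 m.
Σ(b_i/K_i) = 3.33/0.0930 + 4.30/471 + 10.6/1.42 + 6.38/19.8 = 43.60 d.
K_eq = L / Σ(b_i/K_i) = 24.61 / 43.60 = 0.5644 m/day.
Q = K_eq · A · (Δh/L) = 0.5644 × 1500 × (10.7/24.61) = 368.1 m³/day.

368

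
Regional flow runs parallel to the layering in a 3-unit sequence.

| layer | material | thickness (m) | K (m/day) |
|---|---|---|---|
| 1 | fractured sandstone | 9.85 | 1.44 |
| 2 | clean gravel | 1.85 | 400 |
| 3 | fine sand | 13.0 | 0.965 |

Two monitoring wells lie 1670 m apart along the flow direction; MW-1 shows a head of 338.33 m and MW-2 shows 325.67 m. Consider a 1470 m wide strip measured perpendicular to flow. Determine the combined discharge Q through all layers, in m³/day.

8540

Flow is parallel to layering, so each bed carries its own Darcy discharge and the transmissivities add.
Σ(K_i·b_i) = 1.44×9.85 + 400×1.85 + 0.965×13.0 = 766.7 m²/day.
Hydraulic gradient i = (338.33 − 325.67) / 1670 = 12.66 / 1670 = 0.007581.
Q = Σ(K_i·b_i) · W · i = 766.7 × 1470 × 0.007581 = 8544 m³/day.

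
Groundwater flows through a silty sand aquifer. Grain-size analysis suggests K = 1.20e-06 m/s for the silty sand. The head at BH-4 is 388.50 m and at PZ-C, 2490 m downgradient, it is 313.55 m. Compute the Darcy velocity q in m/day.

Convert K: 1.20e-06 m/s × 86400 = 0.1037 m/day.
Hydraulic gradient i = (388.50 − 313.55) / 2490 = 74.95 / 2490 = 0.03010.
Specific discharge q = K · i = 0.1037 × 0.03010 = 0.003121 m/day.

0.00312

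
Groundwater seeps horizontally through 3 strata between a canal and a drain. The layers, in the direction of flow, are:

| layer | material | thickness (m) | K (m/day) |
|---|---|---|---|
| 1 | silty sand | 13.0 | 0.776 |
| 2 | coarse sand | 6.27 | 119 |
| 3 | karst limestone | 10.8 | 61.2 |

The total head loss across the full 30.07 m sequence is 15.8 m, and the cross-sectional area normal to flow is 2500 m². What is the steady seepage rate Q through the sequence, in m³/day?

2330

Flow is perpendicular to layering, so the layers act in series and the equivalent K is the thickness-weighted harmonic mean.
Total thickness L = 13.0 + 6.27 + 10.8 = 30.07 m.
Σ(b_i/K_i) = 13.0/0.776 + 6.27/119 + 10.8/61.2 = 16.98 d.
K_eq = L / Σ(b_i/K_i) = 30.07 / 16.98 = 1.771 m/day.
Q = K_eq · A · (Δh/L) = 1.771 × 2500 × (15.8/30.07) = 2326 m³/day.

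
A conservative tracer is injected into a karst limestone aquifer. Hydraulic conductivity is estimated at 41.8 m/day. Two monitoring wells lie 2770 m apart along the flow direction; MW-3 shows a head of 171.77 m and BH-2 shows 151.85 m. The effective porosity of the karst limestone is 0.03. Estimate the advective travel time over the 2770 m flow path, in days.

Hydraulic gradient i = (171.77 − 151.85) / 2770 = 19.92 / 2770 = 0.007191.
Darcy flux q = K · i = 41.80 × 0.007191 = 0.3006 m/day.
Seepage velocity v = q / n_e = 0.3006 / 0.03 = 10.02 m/day.
Travel time t = L / v = 2770 / 10.02 = 276.4 days.

276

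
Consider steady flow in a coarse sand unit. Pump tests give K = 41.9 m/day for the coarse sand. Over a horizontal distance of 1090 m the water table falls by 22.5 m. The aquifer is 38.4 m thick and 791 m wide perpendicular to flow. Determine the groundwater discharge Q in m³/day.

Cross-sectional area A = 791 × 38.4 = 30374 m².
Hydraulic gradient i = Δh / L = 22.5 / 1090 = 0.02064.
Darcy's law: Q = K · A · i = 41.90 × 30374 × 0.02064 = 26271 m³/day.

26300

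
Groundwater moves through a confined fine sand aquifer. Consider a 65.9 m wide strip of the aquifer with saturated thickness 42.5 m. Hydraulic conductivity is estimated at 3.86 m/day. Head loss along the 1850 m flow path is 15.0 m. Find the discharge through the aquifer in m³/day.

Cross-sectional area A = 65.9 × 42.5 = 2801 m².
Hydraulic gradient i = Δh / L = 15.0 / 1850 = 0.008108.
Darcy's law: Q = K · A · i = 3.860 × 2801 × 0.008108 = 87.66 m³/day.

87.7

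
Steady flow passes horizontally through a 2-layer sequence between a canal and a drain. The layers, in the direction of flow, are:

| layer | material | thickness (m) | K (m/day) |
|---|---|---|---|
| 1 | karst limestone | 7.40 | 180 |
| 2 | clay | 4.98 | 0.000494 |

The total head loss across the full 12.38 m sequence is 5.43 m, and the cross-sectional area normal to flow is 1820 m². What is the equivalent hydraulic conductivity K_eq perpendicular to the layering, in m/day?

Flow is perpendicular to layering, so the layers act in series and the equivalent K is the thickness-weighted harmonic mean.
Total thickness L = 7.40 + 4.98 = 12.38 m.
Σ(b_i/K_i) = 7.40/180 + 4.98/0.000494 = 10081 d.
K_eq = L / Σ(b_i/K_i) = 12.38 / 10081 = 0.001228 m/day.

0.00123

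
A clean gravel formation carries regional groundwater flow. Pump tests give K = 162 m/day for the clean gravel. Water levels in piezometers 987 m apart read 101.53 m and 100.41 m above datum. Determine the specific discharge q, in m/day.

0.184

Hydraulic gradient i = (101.53 − 100.41) / 987 = 1.12 / 987 = 0.001135.
Specific discharge q = K · i = 162.0 × 0.001135 = 0.1838 m/day.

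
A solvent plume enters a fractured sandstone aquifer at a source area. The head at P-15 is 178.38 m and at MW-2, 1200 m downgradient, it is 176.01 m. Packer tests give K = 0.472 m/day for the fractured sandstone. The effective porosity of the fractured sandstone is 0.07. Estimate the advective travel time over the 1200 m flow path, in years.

247

Hydraulic gradient i = (178.38 − 176.01) / 1200 = 2.37 / 1200 = 0.001975.
Darcy flux q = K · i = 0.4720 × 0.001975 = 0.0009322 m/day.
Seepage velocity v = q / n_e = 0.0009322 / 0.07 = 0.01332 m/day.
Travel time t = L / v = 1200 / 0.01332 = 90109 days = 246.7 years.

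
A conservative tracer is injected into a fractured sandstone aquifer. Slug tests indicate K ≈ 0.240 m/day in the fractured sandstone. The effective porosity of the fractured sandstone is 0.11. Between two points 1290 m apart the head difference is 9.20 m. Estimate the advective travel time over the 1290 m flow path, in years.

Hydraulic gradient i = Δh / L = 9.20 / 1290 = 0.007132.
Darcy flux q = K · i = 0.2400 × 0.007132 = 0.001712 m/day.
Seepage velocity v = q / n_e = 0.001712 / 0.11 = 0.01556 m/day.
Travel time t = L / v = 1290 / 0.01556 = 82904 days = 227.0 years.

227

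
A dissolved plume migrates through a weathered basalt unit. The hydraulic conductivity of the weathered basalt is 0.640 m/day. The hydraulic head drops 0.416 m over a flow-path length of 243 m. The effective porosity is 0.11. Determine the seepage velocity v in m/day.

Hydraulic gradient i = Δh / L = 0.416 / 243 = 0.001712.
Darcy flux q = K · i = 0.6400 × 0.001712 = 0.001096 m/day.
Seepage velocity v = q / n_e = 0.001096 / 0.11 = 0.009960 m/day.

0.00996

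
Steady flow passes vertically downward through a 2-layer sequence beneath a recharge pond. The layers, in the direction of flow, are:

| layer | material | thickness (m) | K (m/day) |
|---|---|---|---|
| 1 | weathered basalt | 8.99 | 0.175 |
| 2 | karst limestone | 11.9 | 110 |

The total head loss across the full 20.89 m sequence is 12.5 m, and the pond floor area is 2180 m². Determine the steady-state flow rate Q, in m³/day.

Flow is perpendicular to layering, so the layers act in series and the equivalent K is the thickness-weighted harmonic mean.
Total thickness L = 8.99 + 11.9 = 20.89 m.
Σ(b_i/K_i) = 8.99/0.175 + 11.9/110 = 51.48 d.
K_eq = L / Σ(b_i/K_i) = 20.89 / 51.48 = 0.4058 m/day.
Q = K_eq · A · (Δh/L) = 0.4058 × 2180 × (12.5/20.89) = 529.3 m³/day.

529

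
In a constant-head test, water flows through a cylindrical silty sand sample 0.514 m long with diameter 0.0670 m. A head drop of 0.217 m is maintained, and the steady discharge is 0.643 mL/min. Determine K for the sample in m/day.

Cross-sectional area A = π·(d/2)² = π × (0.0670/2)² = 0.003526 m².
Convert discharge: 0.643 mL/min = 1.072e-08 m³/s.
Darcy's law rearranged: K = Q·L / (A·Δh) = 1.072e-08 × 0.514 / (0.003526 × 0.217) = 7.200e-06 m/s = 0.6221 m/day.

0.622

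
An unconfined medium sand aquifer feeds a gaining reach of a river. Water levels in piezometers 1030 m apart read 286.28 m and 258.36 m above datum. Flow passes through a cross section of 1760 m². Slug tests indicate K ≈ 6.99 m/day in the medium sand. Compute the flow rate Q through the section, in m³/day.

Hydraulic gradient i = (286.28 − 258.36) / 1030 = 27.92 / 1030 = 0.02711.
Darcy's law: Q = K · A · i = 6.990 × 1760 × 0.02711 = 333.5 m³/day.

333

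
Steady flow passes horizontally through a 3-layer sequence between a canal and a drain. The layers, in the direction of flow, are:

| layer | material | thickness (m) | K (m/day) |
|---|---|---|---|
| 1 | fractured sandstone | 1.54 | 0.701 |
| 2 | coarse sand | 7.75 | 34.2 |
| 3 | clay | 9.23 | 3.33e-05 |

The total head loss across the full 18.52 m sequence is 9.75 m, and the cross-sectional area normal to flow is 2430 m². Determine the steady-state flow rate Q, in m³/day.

Flow is perpendicular to layering, so the layers act in series and the equivalent K is the thickness-weighted harmonic mean.
Total thickness L = 1.54 + 7.75 + 9.23 = 18.52 m.
Σ(b_i/K_i) = 1.54/0.701 + 7.75/34.2 + 9.23/3.33e-05 = 2.772e+05 d.
K_eq = L / Σ(b_i/K_i) = 18.52 / 2.772e+05 = 6.682e-05 m/day.
Q = K_eq · A · (Δh/L) = 6.682e-05 × 2430 × (9.75/18.52) = 0.08548 m³/day.

0.0855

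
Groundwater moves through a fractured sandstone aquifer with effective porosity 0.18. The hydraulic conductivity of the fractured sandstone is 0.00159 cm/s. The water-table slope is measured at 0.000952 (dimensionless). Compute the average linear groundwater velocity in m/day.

Convert K: 0.00159 cm/s × 864 = 1.374 m/day.
Hydraulic gradient i = 0.000952.
Darcy flux q = K · i = 1.374 × 0.0009520 = 0.001308 m/day.
Seepage velocity v = q / n_e = 0.001308 / 0.18 = 0.007266 m/day.

0.00727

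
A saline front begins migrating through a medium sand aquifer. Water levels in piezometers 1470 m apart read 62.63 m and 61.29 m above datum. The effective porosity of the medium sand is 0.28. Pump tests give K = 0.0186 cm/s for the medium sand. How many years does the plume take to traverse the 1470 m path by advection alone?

Convert K: 0.0186 cm/s × 864 = 16.07 m/day.
Hydraulic gradient i = (62.63 − 61.29) / 1470 = 1.34 / 1470 = 0.0009116.
Darcy flux q = K · i = 16.07 × 0.0009116 = 0.01465 m/day.
Seepage velocity v = q / n_e = 0.01465 / 0.28 = 0.05232 m/day.
Travel time t = L / v = 1470 / 0.05232 = 28097 days = 76.93 years.

76.9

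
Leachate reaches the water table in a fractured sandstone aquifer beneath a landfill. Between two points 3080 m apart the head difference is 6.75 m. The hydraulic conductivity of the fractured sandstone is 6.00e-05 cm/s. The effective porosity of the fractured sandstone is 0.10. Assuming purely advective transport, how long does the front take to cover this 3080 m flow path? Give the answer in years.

Convert K: 6.00e-05 cm/s × 864 = 0.05184 m/day.
Hydraulic gradient i = Δh / L = 6.75 / 3080 = 0.002192.
Darcy flux q = K · i = 0.05184 × 0.002192 = 0.0001136 m/day.
Seepage velocity v = q / n_e = 0.0001136 / 0.10 = 0.001136 m/day.
Travel time t = L / v = 3080 / 0.001136 = 2.711e+06 days = 7422 years.

7420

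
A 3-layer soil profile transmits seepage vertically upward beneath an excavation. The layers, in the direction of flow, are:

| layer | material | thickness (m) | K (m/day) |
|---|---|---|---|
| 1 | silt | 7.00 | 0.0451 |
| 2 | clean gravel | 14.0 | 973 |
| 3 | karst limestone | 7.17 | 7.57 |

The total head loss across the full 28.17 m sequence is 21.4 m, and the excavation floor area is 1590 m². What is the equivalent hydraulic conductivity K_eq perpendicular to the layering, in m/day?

Flow is perpendicular to layering, so the layers act in series and the equivalent K is the thickness-weighted harmonic mean.
Total thickness L = 7.00 + 14.0 + 7.17 = 28.17 m.
Σ(b_i/K_i) = 7.00/0.0451 + 14.0/973 + 7.17/7.57 = 156.2 d.
K_eq = L / Σ(b_i/K_i) = 28.17 / 156.2 = 0.1804 m/day.

0.180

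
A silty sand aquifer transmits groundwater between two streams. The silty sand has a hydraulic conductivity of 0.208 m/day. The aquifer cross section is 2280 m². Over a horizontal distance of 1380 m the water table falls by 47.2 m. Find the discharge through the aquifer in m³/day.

Hydraulic gradient i = Δh / L = 47.2 / 1380 = 0.03420.
Darcy's law: Q = K · A · i = 0.2080 × 2280 × 0.03420 = 16.22 m³/day.

16.2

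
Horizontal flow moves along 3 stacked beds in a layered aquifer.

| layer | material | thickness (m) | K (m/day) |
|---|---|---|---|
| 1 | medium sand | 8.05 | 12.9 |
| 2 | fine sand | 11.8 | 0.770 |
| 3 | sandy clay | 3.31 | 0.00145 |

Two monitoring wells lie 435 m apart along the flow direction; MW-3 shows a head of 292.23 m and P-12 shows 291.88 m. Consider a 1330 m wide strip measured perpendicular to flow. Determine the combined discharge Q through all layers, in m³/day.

121

Flow is parallel to layering, so each bed carries its own Darcy discharge and the transmissivities add.
Σ(K_i·b_i) = 12.9×8.05 + 0.770×11.8 + 0.00145×3.31 = 112.9 m²/day.
Hydraulic gradient i = (292.23 − 291.88) / 435 = 0.35 / 435 = 0.0008046.
Q = Σ(K_i·b_i) · W · i = 112.9 × 1330 × 0.0008046 = 120.9 m³/day.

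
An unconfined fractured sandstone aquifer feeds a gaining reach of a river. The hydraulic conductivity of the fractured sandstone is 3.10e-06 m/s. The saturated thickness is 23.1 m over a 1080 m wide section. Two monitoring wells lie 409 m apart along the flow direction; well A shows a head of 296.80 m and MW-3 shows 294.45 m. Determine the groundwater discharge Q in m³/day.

Convert K: 3.10e-06 m/s × 86400 = 0.2678 m/day.
Cross-sectional area A = 1080 × 23.1 = 24948 m².
Hydraulic gradient i = (296.80 − 294.45) / 409 = 2.35 / 409 = 0.005746.
Darcy's law: Q = K · A · i = 0.2678 × 24948 × 0.005746 = 38.39 m³/day.

38.4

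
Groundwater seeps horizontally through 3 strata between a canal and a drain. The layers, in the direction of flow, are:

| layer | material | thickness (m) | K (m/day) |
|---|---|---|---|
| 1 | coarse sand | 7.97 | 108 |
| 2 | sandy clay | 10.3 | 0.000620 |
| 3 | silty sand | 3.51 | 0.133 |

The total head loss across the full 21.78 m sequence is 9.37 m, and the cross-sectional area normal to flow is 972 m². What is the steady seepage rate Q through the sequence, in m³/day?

0.547

Flow is perpendicular to layering, so the layers act in series and the equivalent K is the thickness-weighted harmonic mean.
Total thickness L = 7.97 + 10.3 + 3.51 = 21.78 m.
Σ(b_i/K_i) = 7.97/108 + 10.3/0.000620 + 3.51/0.133 = 16639 d.
K_eq = L / Σ(b_i/K_i) = 21.78 / 16639 = 0.001309 m/day.
Q = K_eq · A · (Δh/L) = 0.001309 × 972 × (9.37/21.78) = 0.5474 m³/day.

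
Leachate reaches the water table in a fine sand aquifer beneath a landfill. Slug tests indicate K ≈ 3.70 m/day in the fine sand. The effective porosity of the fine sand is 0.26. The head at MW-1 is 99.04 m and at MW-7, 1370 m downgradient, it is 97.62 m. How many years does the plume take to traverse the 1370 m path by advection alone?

Hydraulic gradient i = (99.04 − 97.62) / 1370 = 1.42 / 1370 = 0.001036.
Darcy flux q = K · i = 3.700 × 0.001036 = 0.003835 m/day.
Seepage velocity v = q / n_e = 0.003835 / 0.26 = 0.01475 m/day.
Travel time t = L / v = 1370 / 0.01475 = 92880 days = 254.3 years.

254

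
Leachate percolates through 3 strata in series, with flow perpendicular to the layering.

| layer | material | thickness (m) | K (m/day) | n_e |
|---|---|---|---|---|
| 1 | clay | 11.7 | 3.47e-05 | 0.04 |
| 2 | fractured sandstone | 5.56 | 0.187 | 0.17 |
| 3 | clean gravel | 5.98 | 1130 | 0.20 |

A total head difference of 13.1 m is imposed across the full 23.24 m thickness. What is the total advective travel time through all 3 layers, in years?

184

With flow normal to the layers, continuity requires the same specific discharge q through every layer.
Σ(b_i/K_i) = 11.7/3.47e-05 + 5.56/0.187 + 5.98/1130 = 3.372e+05 d.
q = Δh / Σ(b_i/K_i) = 13.1 / 3.372e+05 = 3.885e-05 m/day.
In each layer the seepage velocity is v_i = q/n_i, so the layer transit time is t_i = b_i·n_i / q:
  layer 1 (clay): t_1 = 11.7 × 0.04 / 3.885e-05 = 12047 d
  layer 2 (fractured sandstone): t_2 = 5.56 × 0.17 / 3.885e-05 = 24330 d
  layer 3 (clean gravel): t_3 = 5.98 × 0.20 / 3.885e-05 = 30786 d
Total t = Σ t_i = 67163 days = 183.9 years.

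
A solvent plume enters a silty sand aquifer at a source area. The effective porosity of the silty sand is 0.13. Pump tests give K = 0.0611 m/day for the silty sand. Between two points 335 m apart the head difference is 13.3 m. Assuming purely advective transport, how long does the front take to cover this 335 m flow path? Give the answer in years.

Hydraulic gradient i = Δh / L = 13.3 / 335 = 0.03970.
Darcy flux q = K · i = 0.06110 × 0.03970 = 0.002426 m/day.
Seepage velocity v = q / n_e = 0.002426 / 0.13 = 0.01866 m/day.
Travel time t = L / v = 335 / 0.01866 = 17953 days = 49.15 years.

49.2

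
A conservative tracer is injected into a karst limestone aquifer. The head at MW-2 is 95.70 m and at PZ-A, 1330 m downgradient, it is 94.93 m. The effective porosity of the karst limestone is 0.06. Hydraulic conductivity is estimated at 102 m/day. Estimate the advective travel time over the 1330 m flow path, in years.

Hydraulic gradient i = (95.70 − 94.93) / 1330 = 0.77 / 1330 = 0.0005789.
Darcy flux q = K · i = 102.0 × 0.0005789 = 0.05905 m/day.
Seepage velocity v = q / n_e = 0.05905 / 0.06 = 0.9842 m/day.
Travel time t = L / v = 1330 / 0.9842 = 1351 days = 3.700 years.

3.70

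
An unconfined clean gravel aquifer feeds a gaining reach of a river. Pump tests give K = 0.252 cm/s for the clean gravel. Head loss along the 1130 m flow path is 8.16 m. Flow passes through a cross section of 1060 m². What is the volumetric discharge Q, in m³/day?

1670

Convert K: 0.252 cm/s × 864 = 217.7 m/day.
Hydraulic gradient i = Δh / L = 8.16 / 1130 = 0.007221.
Darcy's law: Q = K · A · i = 217.7 × 1060 × 0.007221 = 1667 m³/day.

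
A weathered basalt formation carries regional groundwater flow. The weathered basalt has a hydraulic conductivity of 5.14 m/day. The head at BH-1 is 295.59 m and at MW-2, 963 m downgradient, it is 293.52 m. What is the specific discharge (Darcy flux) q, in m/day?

0.0110

Hydraulic gradient i = (295.59 − 293.52) / 963 = 2.07 / 963 = 0.002150.
Specific discharge q = K · i = 5.140 × 0.002150 = 0.01105 m/day.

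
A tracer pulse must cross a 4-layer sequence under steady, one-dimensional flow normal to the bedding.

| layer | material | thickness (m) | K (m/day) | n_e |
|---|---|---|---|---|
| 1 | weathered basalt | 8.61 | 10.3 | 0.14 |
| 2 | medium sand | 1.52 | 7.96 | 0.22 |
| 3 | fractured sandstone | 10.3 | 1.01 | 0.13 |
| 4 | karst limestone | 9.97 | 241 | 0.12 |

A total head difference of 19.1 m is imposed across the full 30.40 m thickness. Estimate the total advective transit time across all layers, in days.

With flow normal to the layers, continuity requires the same specific discharge q through every layer.
Σ(b_i/K_i) = 8.61/10.3 + 1.52/7.96 + 10.3/1.01 + 9.97/241 = 11.27 d.
q = Δh / Σ(b_i/K_i) = 19.1 / 11.27 = 1.695 m/day.
In each layer the seepage velocity is v_i = q/n_i, so the layer transit time is t_i = b_i·n_i / q:
  layer 1 (weathered basalt): t_1 = 8.61 × 0.14 / 1.695 = 0.7110 d
  layer 2 (medium sand): t_2 = 1.52 × 0.22 / 1.695 = 0.1972 d
  layer 3 (fractured sandstone): t_3 = 10.3 × 0.13 / 1.695 = 0.7898 d
  layer 4 (karst limestone): t_4 = 9.97 × 0.12 / 1.695 = 0.7057 d
Total t = Σ t_i = 2.404 days.

2.40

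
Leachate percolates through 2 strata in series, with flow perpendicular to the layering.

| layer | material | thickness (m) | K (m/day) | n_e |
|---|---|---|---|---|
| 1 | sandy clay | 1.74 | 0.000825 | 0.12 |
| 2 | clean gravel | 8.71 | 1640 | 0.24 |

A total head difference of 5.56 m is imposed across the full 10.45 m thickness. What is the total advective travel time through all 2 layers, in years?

2.39

With flow normal to the layers, continuity requires the same specific discharge q through every layer.
Σ(b_i/K_i) = 1.74/0.000825 + 8.71/1640 = 2109 d.
q = Δh / Σ(b_i/K_i) = 5.56 / 2109 = 0.002636 m/day.
In each layer the seepage velocity is v_i = q/n_i, so the layer transit time is t_i = b_i·n_i / q:
  layer 1 (sandy clay): t_1 = 1.74 × 0.12 / 0.002636 = 79.20 d
  layer 2 (clean gravel): t_2 = 8.71 × 0.24 / 0.002636 = 793.0 d
Total t = Σ t_i = 872.2 days = 2.388 years.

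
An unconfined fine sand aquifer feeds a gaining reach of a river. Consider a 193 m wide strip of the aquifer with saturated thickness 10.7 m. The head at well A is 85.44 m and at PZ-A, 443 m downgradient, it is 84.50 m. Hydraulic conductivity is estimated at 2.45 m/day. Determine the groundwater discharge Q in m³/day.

Cross-sectional area A = 193 × 10.7 = 2065 m².
Hydraulic gradient i = (85.44 − 84.50) / 443 = 0.94 / 443 = 0.002122.
Darcy's law: Q = K · A · i = 2.450 × 2065 × 0.002122 = 10.74 m³/day.

10.7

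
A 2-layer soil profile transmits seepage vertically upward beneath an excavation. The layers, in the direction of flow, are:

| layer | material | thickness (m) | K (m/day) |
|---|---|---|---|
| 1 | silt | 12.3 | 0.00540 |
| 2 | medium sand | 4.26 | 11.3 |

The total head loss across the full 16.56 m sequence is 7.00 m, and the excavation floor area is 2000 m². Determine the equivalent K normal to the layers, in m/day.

Flow is perpendicular to layering, so the layers act in series and the equivalent K is the thickness-weighted harmonic mean.
Total thickness L = 12.3 + 4.26 = 16.56 m.
Σ(b_i/K_i) = 12.3/0.00540 + 4.26/11.3 = 2278 d.
K_eq = L / Σ(b_i/K_i) = 16.56 / 2278 = 0.007269 m/day.

0.00727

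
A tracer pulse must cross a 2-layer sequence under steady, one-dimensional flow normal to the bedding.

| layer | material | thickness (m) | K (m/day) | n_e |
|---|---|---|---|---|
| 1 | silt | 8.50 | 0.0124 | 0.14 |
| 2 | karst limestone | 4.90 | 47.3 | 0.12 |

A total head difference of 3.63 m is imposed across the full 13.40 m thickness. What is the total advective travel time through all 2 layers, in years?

With flow normal to the layers, continuity requires the same specific discharge q through every layer.
Σ(b_i/K_i) = 8.50/0.0124 + 4.90/47.3 = 685.6 d.
q = Δh / Σ(b_i/K_i) = 3.63 / 685.6 = 0.005295 m/day.
In each layer the seepage velocity is v_i = q/n_i, so the layer transit time is t_i = b_i·n_i / q:
  layer 1 (silt): t_1 = 8.50 × 0.14 / 0.005295 = 224.8 d
  layer 2 (karst limestone): t_2 = 4.90 × 0.12 / 0.005295 = 111.1 d
Total t = Σ t_i = 335.8 days = 0.9194 years.

0.919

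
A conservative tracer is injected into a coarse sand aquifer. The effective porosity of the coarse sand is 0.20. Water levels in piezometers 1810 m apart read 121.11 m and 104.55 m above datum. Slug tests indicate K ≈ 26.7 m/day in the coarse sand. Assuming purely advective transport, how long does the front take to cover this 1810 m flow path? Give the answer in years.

Hydraulic gradient i = (121.11 − 104.55) / 1810 = 16.56 / 1810 = 0.009149.
Darcy flux q = K · i = 26.70 × 0.009149 = 0.2443 m/day.
Seepage velocity v = q / n_e = 0.2443 / 0.20 = 1.221 m/day.
Travel time t = L / v = 1810 / 1.221 = 1482 days = 4.057 years.

4.06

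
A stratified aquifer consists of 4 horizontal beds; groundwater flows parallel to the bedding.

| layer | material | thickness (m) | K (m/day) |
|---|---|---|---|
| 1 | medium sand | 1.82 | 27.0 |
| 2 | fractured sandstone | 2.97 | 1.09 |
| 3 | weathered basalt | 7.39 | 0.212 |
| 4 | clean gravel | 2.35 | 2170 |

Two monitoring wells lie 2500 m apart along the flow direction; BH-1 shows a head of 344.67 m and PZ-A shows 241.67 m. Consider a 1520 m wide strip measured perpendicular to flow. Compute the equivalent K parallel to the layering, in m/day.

Flow is parallel to layering, so each bed carries its own Darcy discharge and the transmissivities add.
Σ(K_i·b_i) = 27.0×1.82 + 1.09×2.97 + 0.212×7.39 + 2170×2.35 = 5153 m²/day.
Total thickness b = 14.53 m, so K_eq = Σ(K_i·b_i)/b = 354.7 m/day.

355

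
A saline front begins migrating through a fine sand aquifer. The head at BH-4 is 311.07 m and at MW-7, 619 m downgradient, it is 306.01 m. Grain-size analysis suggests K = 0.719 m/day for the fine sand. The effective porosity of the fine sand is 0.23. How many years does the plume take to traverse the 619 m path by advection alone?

Hydraulic gradient i = (311.07 − 306.01) / 619 = 5.06 / 619 = 0.008174.
Darcy flux q = K · i = 0.7190 × 0.008174 = 0.005877 m/day.
Seepage velocity v = q / n_e = 0.005877 / 0.23 = 0.02555 m/day.
Travel time t = L / v = 619 / 0.02555 = 24223 days = 66.32 years.

66.3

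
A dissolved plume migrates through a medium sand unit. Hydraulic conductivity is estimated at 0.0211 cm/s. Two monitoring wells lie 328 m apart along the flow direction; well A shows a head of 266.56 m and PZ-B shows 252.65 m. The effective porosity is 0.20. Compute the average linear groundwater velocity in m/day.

Convert K: 0.0211 cm/s × 864 = 18.23 m/day.
Hydraulic gradient i = (266.56 − 252.65) / 328 = 13.91 / 328 = 0.04241.
Darcy flux q = K · i = 18.23 × 0.04241 = 0.7731 m/day.
Seepage velocity v = q / n_e = 0.7731 / 0.20 = 3.866 m/day.

3.87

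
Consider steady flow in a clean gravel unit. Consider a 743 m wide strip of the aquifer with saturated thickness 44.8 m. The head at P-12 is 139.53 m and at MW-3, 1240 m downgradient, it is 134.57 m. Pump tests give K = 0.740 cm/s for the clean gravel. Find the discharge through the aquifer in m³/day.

Convert K: 0.740 cm/s × 864 = 639.4 m/day.
Cross-sectional area A = 743 × 44.8 = 33286 m².
Hydraulic gradient i = (139.53 − 134.57) / 1240 = 4.96 / 1240 = 0.004000.
Darcy's law: Q = K · A · i = 639.4 × 33286 × 0.004000 = 85128 m³/day.

85100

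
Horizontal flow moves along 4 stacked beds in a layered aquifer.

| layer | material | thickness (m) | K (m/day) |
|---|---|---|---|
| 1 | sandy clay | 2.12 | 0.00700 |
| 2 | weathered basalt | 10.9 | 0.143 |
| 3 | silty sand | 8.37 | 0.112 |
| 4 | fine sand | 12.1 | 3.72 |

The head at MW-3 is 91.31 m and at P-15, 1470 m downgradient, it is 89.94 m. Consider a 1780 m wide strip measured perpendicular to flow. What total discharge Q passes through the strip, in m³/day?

78.8

Flow is parallel to layering, so each bed carries its own Darcy discharge and the transmissivities add.
Σ(K_i·b_i) = 0.00700×2.12 + 0.143×10.9 + 0.112×8.37 + 3.72×12.1 = 47.52 m²/day.
Hydraulic gradient i = (91.31 − 89.94) / 1470 = 1.37 / 1470 = 0.0009320.
Q = Σ(K_i·b_i) · W · i = 47.52 × 1780 × 0.0009320 = 78.84 m³/day.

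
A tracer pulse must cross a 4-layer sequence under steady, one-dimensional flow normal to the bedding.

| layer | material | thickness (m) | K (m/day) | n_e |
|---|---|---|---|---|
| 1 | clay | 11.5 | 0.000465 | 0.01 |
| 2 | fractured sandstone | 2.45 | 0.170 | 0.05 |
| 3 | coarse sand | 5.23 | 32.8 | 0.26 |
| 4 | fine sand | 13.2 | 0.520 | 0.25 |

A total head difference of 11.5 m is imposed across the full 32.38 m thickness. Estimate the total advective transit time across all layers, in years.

With flow normal to the layers, continuity requires the same specific discharge q through every layer.
Σ(b_i/K_i) = 11.5/0.000465 + 2.45/0.170 + 5.23/32.8 + 13.2/0.520 = 24771 d.
q = Δh / Σ(b_i/K_i) = 11.5 / 24771 = 0.0004642 m/day.
In each layer the seepage velocity is v_i = q/n_i, so the layer transit time is t_i = b_i·n_i / q:
  layer 1 (clay): t_1 = 11.5 × 0.01 / 0.0004642 = 247.7 d
  layer 2 (fractured sandstone): t_2 = 2.45 × 0.05 / 0.0004642 = 263.9 d
  layer 3 (coarse sand): t_3 = 5.23 × 0.26 / 0.0004642 = 2929 d
  layer 4 (fine sand): t_4 = 13.2 × 0.25 / 0.0004642 = 7108 d
Total t = Σ t_i = 10549 days = 28.88 years.

28.9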